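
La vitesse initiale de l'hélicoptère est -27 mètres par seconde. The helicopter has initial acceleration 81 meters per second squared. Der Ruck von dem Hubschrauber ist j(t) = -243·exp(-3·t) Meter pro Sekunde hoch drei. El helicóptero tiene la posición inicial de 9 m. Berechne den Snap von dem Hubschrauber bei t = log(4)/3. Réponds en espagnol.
Debemos derivar nuestra ecuación de la sacudida j(t) = -243·exp(-3·t) 1 vez. Derivando la sacudida, obtenemos el snap: s(t) = 729·exp(-3·t). De la ecuación del snap s(t) = 729·exp(-3·t), sustituimos t = log(4)/3 para obtener s = 729/4.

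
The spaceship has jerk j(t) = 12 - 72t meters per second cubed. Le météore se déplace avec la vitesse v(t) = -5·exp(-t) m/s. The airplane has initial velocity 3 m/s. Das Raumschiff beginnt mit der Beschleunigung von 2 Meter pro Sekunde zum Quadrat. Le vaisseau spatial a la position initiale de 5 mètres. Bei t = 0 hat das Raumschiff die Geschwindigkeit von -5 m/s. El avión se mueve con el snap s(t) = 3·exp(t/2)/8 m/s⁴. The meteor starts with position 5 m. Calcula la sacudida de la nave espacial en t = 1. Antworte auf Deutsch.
Mit j(t) = 12 - 72·t und Einsetzen von t = 1, finden wir j = -60.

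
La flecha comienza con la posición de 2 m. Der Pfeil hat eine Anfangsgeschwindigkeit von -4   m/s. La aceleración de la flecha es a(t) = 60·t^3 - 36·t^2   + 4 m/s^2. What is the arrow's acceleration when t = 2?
We have acceleration a(t) = 60·t^3 - 36·t^2 + 4. Substituting t = 2: a(2) = 340.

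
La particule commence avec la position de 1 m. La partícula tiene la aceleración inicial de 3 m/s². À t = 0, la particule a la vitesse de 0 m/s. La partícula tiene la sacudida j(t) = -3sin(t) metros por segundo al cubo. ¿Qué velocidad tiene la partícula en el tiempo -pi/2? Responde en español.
Debemos encontrar la antiderivada de nuestra ecuación de la sacudida j(t) = -3·sin(t) 2 veces. La integral de la sacudida es la aceleración. Usando a(0) = 3, obtenemos a(t) = 3·cos(t). La antiderivada de la aceleración es la velocidad. Usando v(0) = 0, obtenemos v(t) = 3·sin(t). Tenemos la velocidad v(t) = 3·sin(t). Sustituyendo t = -pi/2: v(-pi/2) = -3.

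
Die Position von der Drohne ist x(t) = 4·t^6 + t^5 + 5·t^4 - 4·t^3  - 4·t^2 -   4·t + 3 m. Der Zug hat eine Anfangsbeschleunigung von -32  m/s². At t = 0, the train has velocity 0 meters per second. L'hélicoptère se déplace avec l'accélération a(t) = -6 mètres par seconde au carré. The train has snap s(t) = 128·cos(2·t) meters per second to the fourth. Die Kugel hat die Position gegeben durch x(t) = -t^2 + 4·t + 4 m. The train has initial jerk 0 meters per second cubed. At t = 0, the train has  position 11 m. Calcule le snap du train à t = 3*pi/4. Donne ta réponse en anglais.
We have snap s(t) = 128·cos(2·t). Substituting t = 3*pi/4: s(3*pi/4) = 0.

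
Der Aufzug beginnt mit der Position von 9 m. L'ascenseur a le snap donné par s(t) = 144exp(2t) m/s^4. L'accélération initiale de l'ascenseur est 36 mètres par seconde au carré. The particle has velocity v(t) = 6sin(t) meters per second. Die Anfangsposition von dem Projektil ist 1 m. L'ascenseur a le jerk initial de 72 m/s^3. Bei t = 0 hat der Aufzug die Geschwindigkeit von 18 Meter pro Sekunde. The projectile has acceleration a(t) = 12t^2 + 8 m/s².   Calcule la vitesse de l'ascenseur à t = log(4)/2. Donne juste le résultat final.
La réponse est 72.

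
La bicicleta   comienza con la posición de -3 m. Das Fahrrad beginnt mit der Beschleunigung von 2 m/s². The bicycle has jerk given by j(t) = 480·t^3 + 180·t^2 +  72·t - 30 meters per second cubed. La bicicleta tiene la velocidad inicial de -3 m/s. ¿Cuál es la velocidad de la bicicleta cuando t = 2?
Partiendo de la sacudida j(t) = 480·t^3 + 180·t^2 + 72·t - 30, tomamos 2 integrales. Tomando ∫j(t)dt y aplicando a(0) = 2, encontramos a(t) = 120·t^4 + 60·t^3 + 36·t^2 - 30·t + 2. Tomando ∫a(t)dt y aplicando v(0) = -3, encontramos v(t) = 24·t^5 + 15·t^4 + 12·t^3 - 15·t^2 + 2·t - 3. Usando v(t) = 24·t^5 + 15·t^4 + 12·t^3 - 15·t^2 + 2·t - 3 y sustituyendo t = 2, encontramos v = 1045.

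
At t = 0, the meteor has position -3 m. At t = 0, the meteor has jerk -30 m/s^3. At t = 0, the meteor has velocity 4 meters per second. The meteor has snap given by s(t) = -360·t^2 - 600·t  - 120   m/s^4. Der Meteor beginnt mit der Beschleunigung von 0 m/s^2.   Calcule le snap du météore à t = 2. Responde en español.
Usando s(t) = -360·t^2 - 600·t - 120 y sustituyendo t = 2, encontramos s = -2760.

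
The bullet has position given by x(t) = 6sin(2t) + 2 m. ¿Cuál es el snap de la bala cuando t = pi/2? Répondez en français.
En partant de la position x(t) = 6·sin(2·t) + 2, nous prenons 4 dérivées. La dérivée de la position donne la vitesse: v(t) = 12·cos(2·t). En dérivant la vitesse, nous obtenons l'accélération: a(t) = -24·sin(2·t). La dérivée de l'accélération donne le jerk: j(t) = -48·cos(2·t). La dérivée du jerk donne le snap: s(t) = 96·sin(2·t). De l'équation du snap s(t) = 96·sin(2·t), nous substituons t = pi/2 pour obtenir s = 0.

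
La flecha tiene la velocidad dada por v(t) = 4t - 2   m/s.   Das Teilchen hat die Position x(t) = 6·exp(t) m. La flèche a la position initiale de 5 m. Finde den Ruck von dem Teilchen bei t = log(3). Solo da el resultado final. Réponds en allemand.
j(log(3)) = 18.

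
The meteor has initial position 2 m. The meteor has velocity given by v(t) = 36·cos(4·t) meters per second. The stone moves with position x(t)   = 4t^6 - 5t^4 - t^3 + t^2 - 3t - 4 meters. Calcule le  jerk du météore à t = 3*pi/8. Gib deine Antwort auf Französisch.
En partant de la vitesse v(t) = 36·cos(4·t), nous prenons 2 dérivées. En prenant d/dt de v(t), nous trouvons a(t) = -144·sin(4·t). La dérivée de l'accélération donne le jerk: j(t) = -576·cos(4·t). De l'équation du jerk j(t) = -576·cos(4·t), nous substituons t = 3*pi/8 pour obtenir j = 0.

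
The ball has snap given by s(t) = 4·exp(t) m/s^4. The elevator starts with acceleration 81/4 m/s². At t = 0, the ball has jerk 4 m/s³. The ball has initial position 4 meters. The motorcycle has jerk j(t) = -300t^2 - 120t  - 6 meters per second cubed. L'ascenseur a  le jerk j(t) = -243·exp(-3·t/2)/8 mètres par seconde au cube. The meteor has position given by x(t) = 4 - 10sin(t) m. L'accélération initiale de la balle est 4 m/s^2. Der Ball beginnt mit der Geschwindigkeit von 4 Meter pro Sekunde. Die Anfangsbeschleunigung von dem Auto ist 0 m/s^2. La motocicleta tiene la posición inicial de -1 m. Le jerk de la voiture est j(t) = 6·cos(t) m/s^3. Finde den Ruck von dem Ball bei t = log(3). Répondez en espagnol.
Partiendo del snap s(t) = 4·exp(t), tomamos 1 integral. Integrando el snap y usando la condición inicial j(0) = 4, obtenemos j(t) = 4·exp(t). Usando j(t) = 4·exp(t) y sustituyendo t = log(3), encontramos j = 12.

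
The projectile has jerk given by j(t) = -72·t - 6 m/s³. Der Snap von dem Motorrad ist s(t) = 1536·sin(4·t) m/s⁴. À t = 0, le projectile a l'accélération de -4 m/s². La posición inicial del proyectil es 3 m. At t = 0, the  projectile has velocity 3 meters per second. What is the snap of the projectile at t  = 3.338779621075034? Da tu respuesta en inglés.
Starting from jerk j(t) = -72·t - 6, we take 1 derivative. The derivative of jerk gives snap: s(t) = -72. Using s(t) = -72 and substituting t = 3.338779621075034, we find s = -72.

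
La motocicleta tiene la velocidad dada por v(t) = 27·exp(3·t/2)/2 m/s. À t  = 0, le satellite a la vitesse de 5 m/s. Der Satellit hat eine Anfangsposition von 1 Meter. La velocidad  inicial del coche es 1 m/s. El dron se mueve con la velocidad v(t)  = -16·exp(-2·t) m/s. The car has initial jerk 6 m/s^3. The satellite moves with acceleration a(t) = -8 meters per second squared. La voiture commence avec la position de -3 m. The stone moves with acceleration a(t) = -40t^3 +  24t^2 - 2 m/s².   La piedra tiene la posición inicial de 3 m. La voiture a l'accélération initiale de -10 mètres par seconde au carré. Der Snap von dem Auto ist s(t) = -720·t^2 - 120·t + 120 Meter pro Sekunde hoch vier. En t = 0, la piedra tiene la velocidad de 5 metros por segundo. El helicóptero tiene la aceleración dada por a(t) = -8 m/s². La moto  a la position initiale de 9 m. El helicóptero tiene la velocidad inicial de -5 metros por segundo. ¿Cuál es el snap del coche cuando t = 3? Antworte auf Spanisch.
Usando s(t) = -720·t^2 - 120·t + 120 y sustituyendo t = 3, encontramos s = -6720.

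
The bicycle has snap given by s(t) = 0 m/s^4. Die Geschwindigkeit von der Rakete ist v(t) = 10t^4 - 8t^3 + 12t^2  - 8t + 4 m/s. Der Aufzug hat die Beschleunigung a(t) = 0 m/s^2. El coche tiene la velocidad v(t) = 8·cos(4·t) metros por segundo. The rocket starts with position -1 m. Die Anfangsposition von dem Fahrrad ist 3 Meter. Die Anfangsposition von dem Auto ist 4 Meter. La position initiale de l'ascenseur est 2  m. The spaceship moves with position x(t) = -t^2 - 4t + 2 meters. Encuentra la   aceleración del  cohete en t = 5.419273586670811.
Partiendo de la velocidad v(t) = 10·t^4 - 8·t^3 + 12·t^2 - 8·t + 4, tomamos 1 derivada. La derivada de la velocidad da la aceleración: a(t) = 40·t^3 - 24·t^2 + 24·t - 8. De la ecuación de la aceleración a(t) = 40·t^3 - 24·t^2 + 24·t - 8, sustituimos t = 5.419273586670811 para obtener a = 5783.46107127011.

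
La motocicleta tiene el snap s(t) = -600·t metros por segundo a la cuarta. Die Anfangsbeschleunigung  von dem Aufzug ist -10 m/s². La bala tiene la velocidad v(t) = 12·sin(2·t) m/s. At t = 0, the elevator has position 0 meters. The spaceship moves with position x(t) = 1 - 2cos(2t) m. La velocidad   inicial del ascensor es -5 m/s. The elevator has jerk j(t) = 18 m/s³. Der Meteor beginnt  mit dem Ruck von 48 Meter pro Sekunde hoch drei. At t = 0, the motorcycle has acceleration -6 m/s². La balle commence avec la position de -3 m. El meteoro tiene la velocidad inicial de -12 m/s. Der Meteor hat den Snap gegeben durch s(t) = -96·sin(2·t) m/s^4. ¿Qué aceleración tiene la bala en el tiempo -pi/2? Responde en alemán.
Wir müssen unsere Gleichung für die Geschwindigkeit v(t) = 12·sin(2·t) 1-mal ableiten. Die Ableitung von der Geschwindigkeit ergibt die Beschleunigung: a(t) = 24·cos(2·t). Aus der Gleichung für die Beschleunigung a(t) = 24·cos(2·t), setzen wir t = -pi/2 ein und erhalten a = -24.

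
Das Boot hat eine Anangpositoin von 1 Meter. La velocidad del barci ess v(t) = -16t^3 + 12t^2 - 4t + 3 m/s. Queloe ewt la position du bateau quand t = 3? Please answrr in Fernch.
En partant de la vitesse v(t) = -16·t^3 + 12·t^2 - 4·t + 3, nous prenons 1 intégrale. En intégrant la vitesse et en utilisant la condition initiale x(0) = 1, nous obtenons x(t) = -4·t^4 + 4·t^3 - 2·t^2 + 3·t + 1. Nous avons la position x(t) = -4·t^4 + 4·t^3 - 2·t^2 + 3·t + 1. En substituant t = 3: x(3) = -224.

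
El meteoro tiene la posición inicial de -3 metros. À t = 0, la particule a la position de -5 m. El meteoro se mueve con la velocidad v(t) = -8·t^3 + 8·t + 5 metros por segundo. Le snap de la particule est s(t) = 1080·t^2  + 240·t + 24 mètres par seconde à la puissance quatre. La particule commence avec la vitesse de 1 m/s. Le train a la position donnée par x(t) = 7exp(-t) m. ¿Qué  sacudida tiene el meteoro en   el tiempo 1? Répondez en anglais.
We must differentiate our velocity equation v(t) = -8·t^3 + 8·t + 5 2 times. Differentiating velocity, we get acceleration: a(t) = 8 - 24·t^2. The derivative of acceleration gives jerk: j(t) = -48·t. Using j(t) = -48·t and substituting t = 1, we find j = -48.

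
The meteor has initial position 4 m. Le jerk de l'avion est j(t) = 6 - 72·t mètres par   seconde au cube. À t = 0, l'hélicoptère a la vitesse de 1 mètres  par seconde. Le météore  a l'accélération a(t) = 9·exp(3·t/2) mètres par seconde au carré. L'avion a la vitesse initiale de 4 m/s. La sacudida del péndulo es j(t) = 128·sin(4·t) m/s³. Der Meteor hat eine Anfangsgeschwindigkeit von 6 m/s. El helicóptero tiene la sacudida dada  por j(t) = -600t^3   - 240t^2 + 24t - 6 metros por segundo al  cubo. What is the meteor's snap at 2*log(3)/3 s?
We must differentiate our acceleration equation a(t) = 9·exp(3·t/2) 2 times. Taking d/dt of a(t), we find j(t) = 27·exp(3·t/2)/2. The derivative of jerk gives snap: s(t) = 81·exp(3·t/2)/4. We have snap s(t) = 81·exp(3·t/2)/4. Substituting t = 2*log(3)/3: s(2*log(3)/3) = 243/4.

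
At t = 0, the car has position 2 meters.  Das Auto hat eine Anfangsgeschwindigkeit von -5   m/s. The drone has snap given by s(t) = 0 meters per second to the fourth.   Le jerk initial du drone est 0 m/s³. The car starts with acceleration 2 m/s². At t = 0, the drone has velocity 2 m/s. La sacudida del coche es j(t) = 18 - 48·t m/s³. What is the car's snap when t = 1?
To solve this, we need to take 1 derivative of our jerk equation j(t) = 18 - 48·t. Taking d/dt of j(t), we find s(t) = -48. Using s(t) = -48 and substituting t = 1, we find s = -48.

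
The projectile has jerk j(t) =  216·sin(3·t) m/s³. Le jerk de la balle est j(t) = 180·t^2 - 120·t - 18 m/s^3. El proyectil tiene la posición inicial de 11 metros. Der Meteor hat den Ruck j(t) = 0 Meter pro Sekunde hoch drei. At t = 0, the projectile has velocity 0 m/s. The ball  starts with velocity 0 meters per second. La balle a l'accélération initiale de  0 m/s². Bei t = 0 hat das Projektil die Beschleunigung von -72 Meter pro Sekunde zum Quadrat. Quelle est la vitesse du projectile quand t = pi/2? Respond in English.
To solve this, we need to take 2 antiderivatives of our jerk equation j(t) = 216·sin(3·t). The integral of jerk, with a(0) = -72, gives acceleration: a(t) = -72·cos(3·t). Integrating acceleration and using the initial condition v(0) = 0, we get v(t) = -24·sin(3·t). From the given velocity equation v(t) = -24·sin(3·t), we substitute t = pi/2 to get v = 24.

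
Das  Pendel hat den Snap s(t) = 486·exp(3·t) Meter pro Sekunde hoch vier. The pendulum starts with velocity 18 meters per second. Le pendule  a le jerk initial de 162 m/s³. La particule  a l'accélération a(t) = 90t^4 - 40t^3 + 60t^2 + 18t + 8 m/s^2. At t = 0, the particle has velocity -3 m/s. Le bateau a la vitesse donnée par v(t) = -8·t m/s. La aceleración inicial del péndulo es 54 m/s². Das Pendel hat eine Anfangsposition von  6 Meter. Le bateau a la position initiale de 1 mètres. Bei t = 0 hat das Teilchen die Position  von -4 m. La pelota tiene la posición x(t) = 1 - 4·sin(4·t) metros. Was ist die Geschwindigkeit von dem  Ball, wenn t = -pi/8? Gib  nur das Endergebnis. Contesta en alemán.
Die Antwort ist 0.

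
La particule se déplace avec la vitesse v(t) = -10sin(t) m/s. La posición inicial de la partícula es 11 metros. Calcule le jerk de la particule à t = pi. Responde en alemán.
Wir müssen unsere Gleichung für die Geschwindigkeit v(t) = -10·sin(t) 2-mal ableiten. Durch Ableiten von der Geschwindigkeit erhalten wir die Beschleunigung: a(t) = -10·cos(t). Mit d/dt von a(t) finden wir j(t) = 10·sin(t). Wir haben den Ruck j(t) = 10·sin(t). Durch Einsetzen von t = pi: j(pi) = 0.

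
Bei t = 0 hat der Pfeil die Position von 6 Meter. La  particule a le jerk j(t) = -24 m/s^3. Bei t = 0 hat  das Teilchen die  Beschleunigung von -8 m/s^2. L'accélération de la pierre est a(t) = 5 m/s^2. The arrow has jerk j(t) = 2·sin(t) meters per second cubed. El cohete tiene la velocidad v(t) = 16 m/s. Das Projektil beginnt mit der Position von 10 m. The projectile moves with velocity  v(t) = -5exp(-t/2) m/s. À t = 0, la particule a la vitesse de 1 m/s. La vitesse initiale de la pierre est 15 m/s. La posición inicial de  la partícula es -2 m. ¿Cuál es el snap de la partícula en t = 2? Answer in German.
Wir müssen unsere Gleichung für den Ruck j(t) = -24 1-mal ableiten. Durch Ableiten von dem Ruck erhalten wir den Snap: s(t) = 0. Mit s(t) = 0 und Einsetzen von t = 2, finden wir s = 0.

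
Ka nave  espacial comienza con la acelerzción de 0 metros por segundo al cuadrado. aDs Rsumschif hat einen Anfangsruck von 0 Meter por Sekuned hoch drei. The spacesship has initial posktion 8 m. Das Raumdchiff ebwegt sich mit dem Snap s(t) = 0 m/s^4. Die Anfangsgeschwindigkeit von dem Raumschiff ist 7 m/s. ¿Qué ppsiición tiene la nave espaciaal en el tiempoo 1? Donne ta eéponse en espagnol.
Debemos encontrar la antiderivada de nuestra ecuación del snap s(t) = 0 4 veces. La antiderivada del snap, con j(0) = 0, da la sacudida: j(t) = 0. La integral de la sacudida es la aceleración. Usando a(0) = 0, obtenemos a(t) = 0. Integrando la aceleración y usando la condición inicial v(0) = 7, obtenemos v(t) = 7. Integrando la velocidad y usando la condición inicial x(0) = 8, obtenemos x(t) = 7·t + 8. Tenemos la posición x(t) = 7·t + 8. Sustituyendo t = 1: x(1) = 15.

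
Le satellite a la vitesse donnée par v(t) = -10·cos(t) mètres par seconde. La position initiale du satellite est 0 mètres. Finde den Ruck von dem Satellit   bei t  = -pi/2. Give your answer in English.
To solve this, we need to take 2 derivatives of our velocity equation v(t) = -10·cos(t). Taking d/dt of v(t), we find a(t) = 10·sin(t). Differentiating acceleration, we get jerk: j(t) = 10·cos(t). We have jerk j(t) = 10·cos(t). Substituting t = -pi/2: j(-pi/2) = 0.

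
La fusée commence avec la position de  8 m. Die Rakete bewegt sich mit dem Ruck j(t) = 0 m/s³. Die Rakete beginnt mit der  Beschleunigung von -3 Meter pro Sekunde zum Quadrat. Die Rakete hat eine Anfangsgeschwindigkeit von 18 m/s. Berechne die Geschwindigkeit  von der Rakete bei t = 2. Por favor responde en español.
Para resolver esto, necesitamos tomar 2 integrales de nuestra ecuación de la sacudida j(t) = 0. Integrando la sacudida y usando la condición inicial a(0) = -3, obtenemos a(t) = -3. La antiderivada de la aceleración es la velocidad. Usando v(0) = 18, obtenemos v(t) = 18 - 3·t. Tenemos la velocidad v(t) = 18 - 3·t. Sustituyendo t = 2: v(2) = 12.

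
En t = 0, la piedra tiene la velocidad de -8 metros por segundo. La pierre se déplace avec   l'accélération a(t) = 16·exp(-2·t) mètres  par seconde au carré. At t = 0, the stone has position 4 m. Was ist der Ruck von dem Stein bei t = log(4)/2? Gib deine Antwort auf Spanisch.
Debemos derivar nuestra ecuación de la aceleración a(t) = 16·exp(-2·t) 1 vez. Tomando d/dt de a(t), encontramos j(t) = -32·exp(-2·t). De la ecuación de la sacudida j(t) = -32·exp(-2·t), sustituimos t = log(4)/2 para obtener j = -8.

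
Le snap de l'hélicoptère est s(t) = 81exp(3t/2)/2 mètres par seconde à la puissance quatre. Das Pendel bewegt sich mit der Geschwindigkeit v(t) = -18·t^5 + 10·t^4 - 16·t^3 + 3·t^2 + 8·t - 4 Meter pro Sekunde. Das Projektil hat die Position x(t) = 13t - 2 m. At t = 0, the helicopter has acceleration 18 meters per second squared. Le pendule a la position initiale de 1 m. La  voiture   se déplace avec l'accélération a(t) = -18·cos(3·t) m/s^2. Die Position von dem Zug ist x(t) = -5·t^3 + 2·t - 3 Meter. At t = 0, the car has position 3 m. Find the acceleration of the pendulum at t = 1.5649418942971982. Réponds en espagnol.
Debemos derivar nuestra ecuación de la velocidad v(t) = -18·t^5 + 10·t^4 - 16·t^3 + 3·t^2 + 8·t - 4 1 vez. Derivando la velocidad, obtenemos la aceleración: a(t) = -90·t^4 + 40·t^3 - 48·t^2 + 6·t + 8. De la ecuación de la aceleración a(t) = -90·t^4 + 40·t^3 - 48·t^2 + 6·t + 8, sustituimos t = 1.5649418942971982 para obtener a = -486.663114881997.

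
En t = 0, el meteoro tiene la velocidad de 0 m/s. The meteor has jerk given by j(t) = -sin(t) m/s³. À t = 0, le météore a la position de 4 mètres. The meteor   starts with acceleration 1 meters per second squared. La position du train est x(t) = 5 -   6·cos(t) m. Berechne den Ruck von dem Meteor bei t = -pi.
Mit j(t) = -sin(t) und Einsetzen von t = -pi, finden wir j = 0.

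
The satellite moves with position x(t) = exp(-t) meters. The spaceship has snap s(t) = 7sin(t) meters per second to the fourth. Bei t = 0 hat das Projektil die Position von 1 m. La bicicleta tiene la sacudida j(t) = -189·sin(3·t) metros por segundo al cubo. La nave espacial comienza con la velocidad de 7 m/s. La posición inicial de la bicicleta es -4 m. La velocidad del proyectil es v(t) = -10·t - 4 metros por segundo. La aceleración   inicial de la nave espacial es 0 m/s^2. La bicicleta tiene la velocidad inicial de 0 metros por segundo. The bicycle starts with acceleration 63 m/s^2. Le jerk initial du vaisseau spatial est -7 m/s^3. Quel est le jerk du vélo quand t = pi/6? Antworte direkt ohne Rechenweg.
Le jerk à t = pi/6 est j = -189.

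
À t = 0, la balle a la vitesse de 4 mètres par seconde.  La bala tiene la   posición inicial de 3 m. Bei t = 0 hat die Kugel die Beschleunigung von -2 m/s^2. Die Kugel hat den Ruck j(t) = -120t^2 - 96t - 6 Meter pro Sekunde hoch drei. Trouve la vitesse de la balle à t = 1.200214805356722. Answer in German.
Wir müssen unsere Gleichung für den Ruck j(t) = -120·t^2 - 96·t - 6 2-mal integrieren. Durch Integration von dem Ruck und Verwendung der Anfangsbedingung a(0) = -2, erhalten wir a(t) = -40·t^3 - 48·t^2 - 6·t - 2. Die Stammfunktion von der Beschleunigung, mit v(0) = 4, ergibt die Geschwindigkeit: v(t) = -10·t^4 - 16·t^3 - 3·t^2 - 2·t + 4. Mit v(t) = -10·t^4 - 16·t^3 - 3·t^2 - 2·t + 4 und Einsetzen von t = 1.200214805356722, finden wir v = -51.1356776852066.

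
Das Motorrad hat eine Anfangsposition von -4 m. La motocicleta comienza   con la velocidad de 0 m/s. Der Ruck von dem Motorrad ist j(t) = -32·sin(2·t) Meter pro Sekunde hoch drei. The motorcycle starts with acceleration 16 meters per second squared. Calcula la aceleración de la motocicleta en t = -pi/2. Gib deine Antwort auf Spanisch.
Para resolver esto, necesitamos tomar 1 antiderivada de nuestra ecuación de la sacudida j(t) = -32·sin(2·t). Tomando ∫j(t)dt y aplicando a(0) = 16, encontramos a(t) = 16·cos(2·t). De la ecuación de la aceleración a(t) = 16·cos(2·t), sustituimos t = -pi/2 para obtener a = -16.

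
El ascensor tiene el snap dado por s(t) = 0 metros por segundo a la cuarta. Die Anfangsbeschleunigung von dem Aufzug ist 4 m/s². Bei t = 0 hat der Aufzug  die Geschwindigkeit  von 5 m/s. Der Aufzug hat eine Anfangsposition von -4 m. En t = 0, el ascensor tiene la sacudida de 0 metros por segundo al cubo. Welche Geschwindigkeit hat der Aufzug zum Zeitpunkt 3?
Ausgehend von dem Snap s(t) = 0, nehmen wir 3 Integrale. Das Integral von dem Snap, mit j(0) = 0, ergibt den Ruck: j(t) = 0. Die Stammfunktion von dem Ruck, mit a(0) = 4, ergibt die Beschleunigung: a(t) = 4. Mit ∫a(t)dt und Anwendung von v(0) = 5, finden wir v(t) = 4·t + 5. Mit v(t) = 4·t + 5 und Einsetzen von t = 3, finden wir v = 17.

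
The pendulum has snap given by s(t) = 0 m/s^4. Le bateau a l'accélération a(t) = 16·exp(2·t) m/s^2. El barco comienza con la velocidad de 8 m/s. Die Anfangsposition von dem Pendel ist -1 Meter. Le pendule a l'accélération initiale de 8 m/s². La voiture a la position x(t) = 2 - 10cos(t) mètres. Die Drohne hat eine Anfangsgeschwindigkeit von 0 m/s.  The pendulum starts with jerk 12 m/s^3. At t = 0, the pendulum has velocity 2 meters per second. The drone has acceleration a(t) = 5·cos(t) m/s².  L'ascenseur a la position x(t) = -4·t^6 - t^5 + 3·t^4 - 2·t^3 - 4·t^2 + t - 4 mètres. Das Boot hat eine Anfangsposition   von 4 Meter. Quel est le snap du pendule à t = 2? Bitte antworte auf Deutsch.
Mit s(t) = 0 und Einsetzen von t = 2, finden wir s = 0.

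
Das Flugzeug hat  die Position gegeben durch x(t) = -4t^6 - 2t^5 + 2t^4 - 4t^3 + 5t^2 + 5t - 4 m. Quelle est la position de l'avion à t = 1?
Nous avons la position x(t) = -4·t^6 - 2·t^5 + 2·t^4 - 4·t^3 + 5·t^2 + 5·t - 4. En substituant t = 1: x(1) = -2.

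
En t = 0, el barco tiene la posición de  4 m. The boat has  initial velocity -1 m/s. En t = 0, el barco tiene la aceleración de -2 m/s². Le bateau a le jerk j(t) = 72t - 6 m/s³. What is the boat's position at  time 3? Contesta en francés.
En partant du jerk j(t) = 72·t - 6, nous prenons 3 intégrales. En prenant ∫j(t)dt et en appliquant a(0) = -2, nous trouvons a(t) = 36·t^2 - 6·t - 2. En intégrant l'accélération et en utilisant la condition initiale v(0) = -1, nous obtenons v(t) = 12·t^3 - 3·t^2 - 2·t - 1. En intégrant la vitesse et en utilisant la condition initiale x(0) = 4, nous obtenons x(t) = 3·t^4 - t^3 - t^2 - t + 4. De l'équation de la position x(t) = 3·t^4 - t^3 - t^2 - t + 4, nous substituons t = 3 pour obtenir x = 208.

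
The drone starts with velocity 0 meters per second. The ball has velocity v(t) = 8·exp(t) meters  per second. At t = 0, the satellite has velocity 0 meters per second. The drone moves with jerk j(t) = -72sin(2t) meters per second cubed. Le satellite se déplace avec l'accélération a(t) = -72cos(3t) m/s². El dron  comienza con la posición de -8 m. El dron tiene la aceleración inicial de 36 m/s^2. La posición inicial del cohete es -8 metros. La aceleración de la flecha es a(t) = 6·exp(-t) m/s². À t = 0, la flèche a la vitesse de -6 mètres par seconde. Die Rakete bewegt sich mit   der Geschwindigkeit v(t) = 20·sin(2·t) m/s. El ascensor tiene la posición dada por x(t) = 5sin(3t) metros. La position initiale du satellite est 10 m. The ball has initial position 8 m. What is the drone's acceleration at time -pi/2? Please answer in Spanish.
Partiendo de la sacudida j(t) = -72·sin(2·t), tomamos 1 antiderivada. La antiderivada de la sacudida es la aceleración. Usando a(0) = 36, obtenemos a(t) = 36·cos(2·t). Tenemos la aceleración a(t) = 36·cos(2·t). Sustituyendo t = -pi/2: a(-pi/2) = -36.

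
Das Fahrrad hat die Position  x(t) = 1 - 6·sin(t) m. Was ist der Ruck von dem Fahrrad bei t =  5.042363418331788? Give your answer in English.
Starting from position x(t) = 1 - 6·sin(t), we take 3 derivatives. Taking d/dt of x(t), we find v(t) = -6·cos(t). Differentiating velocity, we get acceleration: a(t) = 6·sin(t). Differentiating acceleration, we get jerk: j(t) = 6·cos(t). From the given jerk equation j(t) = 6·cos(t), we substitute t = 5.042363418331788 to get j = 1.94411307302742.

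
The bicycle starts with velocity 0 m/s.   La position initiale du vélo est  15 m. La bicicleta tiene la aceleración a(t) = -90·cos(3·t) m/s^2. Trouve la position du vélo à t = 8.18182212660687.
Pour résoudre ceci, nous devons prendre 2 intégrales de notre équation de l'accélération a(t) = -90·cos(3·t). En intégrant l'accélération et en utilisant la condition initiale v(0) = 0, nous obtenons v(t) = -30·sin(3·t). En prenant ∫v(t)dt et en appliquant x(0) = 15, nous trouvons x(t) = 10·cos(3·t) + 5. De l'équation de la position x(t) = 10·cos(3·t) + 5, nous substituons t = 8.18182212660687 pour obtenir x = 13.3245375961120.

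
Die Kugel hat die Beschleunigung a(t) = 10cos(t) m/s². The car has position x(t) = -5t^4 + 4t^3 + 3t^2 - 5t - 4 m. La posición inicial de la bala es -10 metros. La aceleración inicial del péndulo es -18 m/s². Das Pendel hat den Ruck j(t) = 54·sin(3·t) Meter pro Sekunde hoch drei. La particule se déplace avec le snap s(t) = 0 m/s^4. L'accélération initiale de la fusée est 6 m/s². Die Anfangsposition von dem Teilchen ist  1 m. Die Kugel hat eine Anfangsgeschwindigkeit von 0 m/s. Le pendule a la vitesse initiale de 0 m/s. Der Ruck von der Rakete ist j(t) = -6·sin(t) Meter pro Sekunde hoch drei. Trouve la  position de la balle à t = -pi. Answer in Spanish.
Para resolver esto, necesitamos tomar 2 antiderivadas de nuestra ecuación de la aceleración a(t) = 10·cos(t). La antiderivada de la aceleración es la velocidad. Usando v(0) = 0, obtenemos v(t) = 10·sin(t). Integrando la velocidad y usando la condición inicial x(0) = -10, obtenemos x(t) = -10·cos(t). Tenemos la posición x(t) = -10·cos(t). Sustituyendo t = -pi: x(-pi) = 10.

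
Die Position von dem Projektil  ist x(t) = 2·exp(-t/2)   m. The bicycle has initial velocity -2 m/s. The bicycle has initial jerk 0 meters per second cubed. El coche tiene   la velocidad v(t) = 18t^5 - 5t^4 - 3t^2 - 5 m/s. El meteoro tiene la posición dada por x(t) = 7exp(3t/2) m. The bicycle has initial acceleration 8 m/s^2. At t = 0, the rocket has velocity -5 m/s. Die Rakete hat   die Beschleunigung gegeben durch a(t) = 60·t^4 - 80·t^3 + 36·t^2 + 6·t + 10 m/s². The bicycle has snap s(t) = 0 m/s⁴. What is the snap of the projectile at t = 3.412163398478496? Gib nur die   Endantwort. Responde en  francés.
La réponse est 0.0226969836785868.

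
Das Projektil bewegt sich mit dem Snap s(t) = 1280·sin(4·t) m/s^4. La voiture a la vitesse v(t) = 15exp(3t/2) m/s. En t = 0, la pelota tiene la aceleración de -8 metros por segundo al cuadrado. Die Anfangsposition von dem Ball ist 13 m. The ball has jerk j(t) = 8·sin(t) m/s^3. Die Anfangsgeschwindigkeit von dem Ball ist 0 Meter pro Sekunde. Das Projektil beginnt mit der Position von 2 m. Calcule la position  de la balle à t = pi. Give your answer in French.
Nous devons intégrer notre équation du jerk j(t) = 8·sin(t) 3 fois. L'intégrale du jerk est l'accélération. En utilisant a(0) = -8, nous obtenons a(t) = -8·cos(t). En intégrant l'accélération et en utilisant la condition initiale v(0) = 0, nous obtenons v(t) = -8·sin(t). L'intégrale de la vitesse, avec x(0) = 13, donne la position: x(t) = 8·cos(t) + 5. De l'équation de la position x(t) = 8·cos(t) + 5, nous substituons t = pi pour obtenir x = -3.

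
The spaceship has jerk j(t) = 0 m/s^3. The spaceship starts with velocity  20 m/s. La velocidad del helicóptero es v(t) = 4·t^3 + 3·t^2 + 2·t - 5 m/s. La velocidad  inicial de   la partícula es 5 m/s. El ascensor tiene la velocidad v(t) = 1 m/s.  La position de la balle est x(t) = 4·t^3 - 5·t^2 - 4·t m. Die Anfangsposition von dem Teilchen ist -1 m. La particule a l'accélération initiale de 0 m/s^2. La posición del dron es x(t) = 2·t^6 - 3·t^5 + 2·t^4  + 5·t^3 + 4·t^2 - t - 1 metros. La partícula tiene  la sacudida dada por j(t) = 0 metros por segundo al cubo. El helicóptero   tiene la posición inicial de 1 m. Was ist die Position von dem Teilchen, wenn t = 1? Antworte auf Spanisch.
Debemos encontrar la antiderivada de nuestra ecuación de la sacudida j(t) = 0 3 veces. La antiderivada de la sacudida, con a(0) = 0, da la aceleración: a(t) = 0. Integrando la aceleración y usando la condición inicial v(0) = 5, obtenemos v(t) = 5. Integrando la velocidad y usando la condición inicial x(0) = -1, obtenemos x(t) = 5·t - 1. Tenemos la posición x(t) = 5·t - 1. Sustituyendo t = 1: x(1) = 4.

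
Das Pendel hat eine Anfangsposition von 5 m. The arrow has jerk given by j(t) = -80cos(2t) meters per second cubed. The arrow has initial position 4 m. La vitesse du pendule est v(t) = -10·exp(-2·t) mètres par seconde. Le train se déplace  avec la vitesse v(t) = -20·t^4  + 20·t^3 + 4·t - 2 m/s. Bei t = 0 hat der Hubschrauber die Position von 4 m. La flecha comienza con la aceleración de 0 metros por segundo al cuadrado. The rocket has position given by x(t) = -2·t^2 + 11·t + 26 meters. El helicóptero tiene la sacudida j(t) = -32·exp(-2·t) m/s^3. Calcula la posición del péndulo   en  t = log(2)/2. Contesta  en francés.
En partant de la vitesse v(t) = -10·exp(-2·t), nous prenons 1 intégrale. En intégrant la vitesse et en utilisant la condition initiale x(0) = 5, nous obtenons x(t) = 5·exp(-2·t). De l'équation de la position x(t) = 5·exp(-2·t), nous substituons t = log(2)/2 pour obtenir x = 5/2.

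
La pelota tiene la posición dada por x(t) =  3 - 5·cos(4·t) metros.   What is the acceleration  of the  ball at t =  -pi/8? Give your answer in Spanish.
Para resolver esto, necesitamos tomar 2 derivadas de nuestra ecuación de la posición x(t) = 3 - 5·cos(4·t). Derivando la posición, obtenemos la velocidad: v(t) = 20·sin(4·t). Derivando la velocidad, obtenemos la aceleración: a(t) = 80·cos(4·t). Tenemos la aceleración a(t) = 80·cos(4·t). Sustituyendo t = -pi/8: a(-pi/8) = 0.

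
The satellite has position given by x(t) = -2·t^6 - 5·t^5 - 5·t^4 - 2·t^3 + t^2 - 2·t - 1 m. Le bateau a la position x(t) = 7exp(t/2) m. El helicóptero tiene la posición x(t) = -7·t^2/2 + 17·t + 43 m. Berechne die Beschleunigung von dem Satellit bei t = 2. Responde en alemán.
Wir müssen unsere Gleichung für die Position x(t) = -2·t^6 - 5·t^5 - 5·t^4 - 2·t^3 + t^2 - 2·t - 1 2-mal ableiten. Mit d/dt von x(t) finden wir v(t) = -12·t^5 - 25·t^4 - 20·t^3 - 6·t^2 + 2·t - 2. Mit d/dt von v(t) finden wir a(t) = -60·t^4 - 100·t^3 - 60·t^2 - 12·t + 2. Mit a(t) = -60·t^4 - 100·t^3 - 60·t^2 - 12·t + 2 und Einsetzen von t = 2, finden wir a = -2022.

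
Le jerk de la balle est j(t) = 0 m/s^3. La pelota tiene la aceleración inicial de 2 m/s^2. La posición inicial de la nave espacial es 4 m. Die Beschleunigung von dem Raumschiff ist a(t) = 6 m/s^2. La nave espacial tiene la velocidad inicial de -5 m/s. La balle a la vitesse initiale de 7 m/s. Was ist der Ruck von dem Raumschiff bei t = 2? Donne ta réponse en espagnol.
Debemos derivar nuestra ecuación de la aceleración a(t) = 6 1 vez. Derivando la aceleración, obtenemos la sacudida: j(t) = 0. Tenemos la sacudida j(t) = 0. Sustituyendo t = 2: j(2) = 0.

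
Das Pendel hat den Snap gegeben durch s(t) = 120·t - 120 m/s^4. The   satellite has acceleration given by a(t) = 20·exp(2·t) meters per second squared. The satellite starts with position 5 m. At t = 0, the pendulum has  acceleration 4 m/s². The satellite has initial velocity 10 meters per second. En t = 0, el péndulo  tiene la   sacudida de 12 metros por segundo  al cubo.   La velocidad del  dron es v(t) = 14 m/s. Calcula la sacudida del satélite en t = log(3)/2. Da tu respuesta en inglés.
We must differentiate our acceleration equation a(t) = 20·exp(2·t) 1 time. Taking d/dt of a(t), we find j(t) = 40·exp(2·t). From the given jerk equation j(t) = 40·exp(2·t), we substitute t = log(3)/2 to get j = 120.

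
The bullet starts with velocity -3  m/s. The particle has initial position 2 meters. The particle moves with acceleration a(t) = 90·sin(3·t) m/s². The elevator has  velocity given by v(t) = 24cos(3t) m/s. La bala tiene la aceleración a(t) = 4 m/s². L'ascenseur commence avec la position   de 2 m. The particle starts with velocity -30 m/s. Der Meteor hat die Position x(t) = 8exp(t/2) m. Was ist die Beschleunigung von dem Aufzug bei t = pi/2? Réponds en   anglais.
To solve this, we need to take 1 derivative of our velocity equation v(t) = 24·cos(3·t). Taking d/dt of v(t), we find a(t) = -72·sin(3·t). Using a(t) = -72·sin(3·t) and substituting t = pi/2, we find a = 72.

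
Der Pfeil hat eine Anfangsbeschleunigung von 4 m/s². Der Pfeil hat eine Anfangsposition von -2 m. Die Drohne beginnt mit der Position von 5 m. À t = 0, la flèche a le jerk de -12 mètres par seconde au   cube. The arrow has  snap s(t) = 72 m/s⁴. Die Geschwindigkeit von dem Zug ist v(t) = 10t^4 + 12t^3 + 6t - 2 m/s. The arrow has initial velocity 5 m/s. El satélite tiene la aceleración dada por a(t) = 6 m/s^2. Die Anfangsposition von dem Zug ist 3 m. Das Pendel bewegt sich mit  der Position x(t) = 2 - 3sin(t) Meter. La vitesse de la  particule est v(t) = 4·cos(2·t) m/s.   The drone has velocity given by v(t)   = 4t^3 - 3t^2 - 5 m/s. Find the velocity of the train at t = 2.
From the given velocity equation v(t) = 10·t^4 + 12·t^3 + 6·t - 2, we substitute t = 2 to get v = 266.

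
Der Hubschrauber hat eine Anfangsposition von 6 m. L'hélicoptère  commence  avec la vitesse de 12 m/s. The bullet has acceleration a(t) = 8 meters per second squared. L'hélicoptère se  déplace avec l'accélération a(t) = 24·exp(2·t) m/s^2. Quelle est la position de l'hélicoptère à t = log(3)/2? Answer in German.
Wir müssen unsere Gleichung für die Beschleunigung a(t) = 24·exp(2·t) 2-mal integrieren. Mit ∫a(t)dt und Anwendung von v(0) = 12, finden wir v(t) = 12·exp(2·t). Mit ∫v(t)dt und Anwendung von x(0) = 6, finden wir x(t) = 6·exp(2·t). Mit x(t) = 6·exp(2·t) und Einsetzen von t = log(3)/2, finden wir x = 18.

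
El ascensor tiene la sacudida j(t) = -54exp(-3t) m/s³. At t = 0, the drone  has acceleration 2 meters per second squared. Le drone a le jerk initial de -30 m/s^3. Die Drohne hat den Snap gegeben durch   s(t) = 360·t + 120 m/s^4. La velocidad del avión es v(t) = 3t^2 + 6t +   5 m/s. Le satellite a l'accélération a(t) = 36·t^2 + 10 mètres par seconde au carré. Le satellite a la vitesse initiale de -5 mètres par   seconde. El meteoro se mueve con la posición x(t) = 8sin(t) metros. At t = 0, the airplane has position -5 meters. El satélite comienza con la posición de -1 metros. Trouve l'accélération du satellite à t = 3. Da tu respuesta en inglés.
Using a(t) = 36·t^2 + 10 and substituting t = 3, we find a = 334.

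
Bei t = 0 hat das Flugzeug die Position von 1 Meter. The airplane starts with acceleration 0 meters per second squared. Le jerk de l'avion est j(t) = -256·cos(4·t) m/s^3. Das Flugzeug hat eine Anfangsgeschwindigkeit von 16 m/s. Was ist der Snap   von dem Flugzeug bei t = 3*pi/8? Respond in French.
Pour résoudre ceci, nous devons prendre 1 dérivée de notre équation du jerk j(t) = -256·cos(4·t). En dérivant le jerk, nous obtenons le snap: s(t) = 1024·sin(4·t). Nous avons le snap s(t) = 1024·sin(4·t). En substituant t = 3*pi/8: s(3*pi/8) = -1024.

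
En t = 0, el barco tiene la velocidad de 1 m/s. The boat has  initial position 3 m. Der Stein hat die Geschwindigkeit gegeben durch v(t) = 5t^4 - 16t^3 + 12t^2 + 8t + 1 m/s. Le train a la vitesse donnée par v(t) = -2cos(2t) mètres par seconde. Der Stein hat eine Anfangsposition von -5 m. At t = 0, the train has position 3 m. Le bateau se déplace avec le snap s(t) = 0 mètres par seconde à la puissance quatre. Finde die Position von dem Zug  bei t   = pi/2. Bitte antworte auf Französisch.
Nous devons trouver la primitive de notre équation de la vitesse v(t) = -2·cos(2·t) 1 fois. En intégrant la vitesse et en utilisant la condition initiale x(0) = 3, nous obtenons x(t) = 3 - sin(2·t). De l'équation de la position x(t) = 3 - sin(2·t), nous substituons t = pi/2 pour obtenir x = 3.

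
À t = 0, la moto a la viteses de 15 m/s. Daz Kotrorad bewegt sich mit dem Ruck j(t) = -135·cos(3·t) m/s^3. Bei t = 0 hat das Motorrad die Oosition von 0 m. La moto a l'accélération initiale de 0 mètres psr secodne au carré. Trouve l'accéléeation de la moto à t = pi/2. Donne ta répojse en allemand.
Um dies zu lösen, müssen wir 1 Integral unserer Gleichung für den Ruck j(t) = -135·cos(3·t) finden. Durch Integration von dem Ruck und Verwendung der Anfangsbedingung a(0) = 0, erhalten wir a(t) = -45·sin(3·t). Mit a(t) = -45·sin(3·t) und Einsetzen von t = pi/2, finden wir a = 45.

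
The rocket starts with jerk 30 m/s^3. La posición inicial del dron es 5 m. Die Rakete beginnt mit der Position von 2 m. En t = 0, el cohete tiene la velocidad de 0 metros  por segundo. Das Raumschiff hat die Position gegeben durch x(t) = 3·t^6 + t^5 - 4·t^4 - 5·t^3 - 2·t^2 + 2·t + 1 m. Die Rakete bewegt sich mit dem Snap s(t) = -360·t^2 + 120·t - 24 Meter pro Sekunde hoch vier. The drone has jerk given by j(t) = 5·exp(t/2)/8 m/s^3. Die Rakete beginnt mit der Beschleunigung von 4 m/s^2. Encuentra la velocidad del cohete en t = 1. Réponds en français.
Pour résoudre ceci, nous devons prendre 3 intégrales de notre équation du snap s(t) = -360·t^2 + 120·t - 24. En intégrant le snap et en utilisant la condition initiale j(0) = 30, nous obtenons j(t) = -120·t^3 + 60·t^2 - 24·t + 30. En prenant ∫j(t)dt et en appliquant a(0) = 4, nous trouvons a(t) = -30·t^4 + 20·t^3 - 12·t^2 + 30·t + 4. La primitive de l'accélération, avec v(0) = 0, donne la vitesse: v(t) = t·(-6·t^4 + 5·t^3 - 4·t^2 + 15·t + 4). Nous avons la vitesse v(t) = t·(-6·t^4 + 5·t^3 - 4·t^2 + 15·t + 4). En substituant t = 1: v(1) = 14.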